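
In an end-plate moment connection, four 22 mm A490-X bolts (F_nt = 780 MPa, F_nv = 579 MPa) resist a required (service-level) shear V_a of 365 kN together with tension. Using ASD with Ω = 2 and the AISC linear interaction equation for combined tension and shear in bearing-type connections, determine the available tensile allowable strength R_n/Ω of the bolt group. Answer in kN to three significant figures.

279 kN

A_b = π·22²/4 = 380.1 mm²; f_rv = 365 × 1000 / (4 × 380.1) = 240 MPa.
F'_nt = 1.3 F_nt − (Ω F_nt / F_nv) f_rv = 1.3·780 − (2·780/579)·240 = 367.2 MPa, capped at F_nt → F'_nt = 367.2 MPa.
R_n = F'_nt · A_b · n = 367.2 × 380.1 × 4 / 1000 = 558.4 kN.
Allowable strength R_n/Ω = 558.4 / 2 = 279 kN.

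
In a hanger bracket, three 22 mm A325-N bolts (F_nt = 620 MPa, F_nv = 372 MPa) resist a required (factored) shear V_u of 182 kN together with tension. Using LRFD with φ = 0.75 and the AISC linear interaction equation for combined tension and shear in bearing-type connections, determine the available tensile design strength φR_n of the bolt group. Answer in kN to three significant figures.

A_b = π·22²/4 = 380.1 mm²; f_rv = 182 × 1000 / (3 × 380.1) = 159.6 MPa.
F'_nt = 1.3 F_nt − (F_nt / φF_nv) f_rv = 1.3·620 − (620/(0.75·372))·159.6 = 451.3 MPa, capped at F_nt → F'_nt = 451.3 MPa.
R_n = F'_nt · A_b · n = 451.3 × 380.1 × 3 / 1000 = 514.7 kN.
Design strength φR_n = 0.75 × 514.7 = 386 kN.

386 kN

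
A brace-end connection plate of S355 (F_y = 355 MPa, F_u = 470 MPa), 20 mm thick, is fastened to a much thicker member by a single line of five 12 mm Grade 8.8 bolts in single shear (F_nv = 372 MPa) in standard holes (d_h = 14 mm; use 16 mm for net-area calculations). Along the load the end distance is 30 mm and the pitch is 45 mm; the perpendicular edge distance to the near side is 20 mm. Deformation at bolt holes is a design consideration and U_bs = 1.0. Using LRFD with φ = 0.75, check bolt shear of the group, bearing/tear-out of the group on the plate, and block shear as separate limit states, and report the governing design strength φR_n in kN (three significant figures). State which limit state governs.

158 kN (bolt shear governs)

Bolt shear: A_b = π·12²/4 = 113.1 mm²; R_n = 372 × 113.1 × 5 × 1 / 1000 = 210.4 kN → 0.75 × 210.4 = 158 kN.
Bearing: edge l_c = 23, r_n = 259.4 kN; interior l_c = 31, r_n = 270.7 kN; R_n = 259.4 + 4·270.7 = 1342 kN → 1010 kN.
Block shear: A_gv = 4200, A_nv = 2760, A_nt = 240 mm²; R_n = min(0.6F_uA_nv, 0.6F_yA_gv) + U_bs·F_u·A_nt = 891.1 kN → 668 kN.
Bolt shear governs: 158 kN.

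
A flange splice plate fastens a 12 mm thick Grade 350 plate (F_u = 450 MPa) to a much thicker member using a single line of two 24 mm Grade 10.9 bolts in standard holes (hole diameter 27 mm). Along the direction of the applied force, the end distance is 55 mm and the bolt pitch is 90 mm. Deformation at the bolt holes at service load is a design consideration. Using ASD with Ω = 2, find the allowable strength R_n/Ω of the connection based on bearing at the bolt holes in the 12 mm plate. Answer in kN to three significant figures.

Per bolt r_n = 1.2 l_c t F_u ≤ 2.4 d t F_u; upper limit = 2.4 × 24 × 12 × 450 / 1000 = 311 kN.
Edge bolt: l_c = 55 − 27/2 = 41.5 mm → 1.2 × 41.5 × 12 × 450 / 1000 = 268.9 → r_n = 268.9 kN.
Interior bolts: l_c = 90 − 27 = 63 mm → 1.2 × 63 × 12 × 450 / 1000 = 408.2 → r_n = 311 kN.
R_n = 1 × 268.9 + 1 × 311 = 580 kN.
Allowable strength R_n/Ω = 580 / 2 = 290 kN.

290 kN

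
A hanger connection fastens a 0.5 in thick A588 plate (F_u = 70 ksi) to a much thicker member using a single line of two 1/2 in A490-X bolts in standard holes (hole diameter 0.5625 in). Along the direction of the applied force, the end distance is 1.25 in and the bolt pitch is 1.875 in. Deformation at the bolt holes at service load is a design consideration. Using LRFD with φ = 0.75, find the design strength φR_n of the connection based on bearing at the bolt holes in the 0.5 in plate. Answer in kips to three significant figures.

62 kips

Per bolt r_n = 1.2 l_c t F_u ≤ 2.4 d t F_u; upper limit = 2.4 × 0.5 × 0.5 × 70 = 42 kips.
Edge bolt: l_c = 1.25 − 0.5625/2 = 0.9688 in → 1.2 × 0.9688 × 0.5 × 70 = 40.69 → r_n = 40.69 kips.
Interior bolts: l_c = 1.875 − 0.5625 = 1.312 in → 1.2 × 1.312 × 0.5 × 70 = 55.12 → r_n = 42 kips.
R_n = 1 × 40.69 + 1 × 42 = 82.69 kips.
Design strength φR_n = 0.75 × 82.69 = 62 kips.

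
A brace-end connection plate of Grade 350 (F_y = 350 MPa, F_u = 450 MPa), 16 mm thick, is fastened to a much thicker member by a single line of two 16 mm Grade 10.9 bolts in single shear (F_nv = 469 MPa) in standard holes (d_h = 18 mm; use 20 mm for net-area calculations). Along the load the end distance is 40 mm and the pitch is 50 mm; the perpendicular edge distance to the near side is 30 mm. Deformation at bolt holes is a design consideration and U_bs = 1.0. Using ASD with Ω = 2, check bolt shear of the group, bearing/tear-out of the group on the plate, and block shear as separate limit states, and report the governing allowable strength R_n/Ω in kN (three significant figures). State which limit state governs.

Bolt shear: A_b = π·16²/4 = 201.1 mm²; R_n = 469 × 201.1 × 2 × 1 / 1000 = 188.6 kN → 188.6 / 2 = 94.3 kN.
Bearing: edge l_c = 31, r_n = 267.8 kN; interior l_c = 32, r_n = 276.5 kN; R_n = 267.8 + 1·276.5 = 544.3 kN → 272 kN.
Block shear: A_gv = 1440, A_nv = 960, A_nt = 320 mm²; R_n = min(0.6F_uA_nv, 0.6F_yA_gv) + U_bs·F_u·A_nt = 403.2 kN → 202 kN.
Bolt shear governs: 94.3 kN.

94.3 kN (bolt shear governs)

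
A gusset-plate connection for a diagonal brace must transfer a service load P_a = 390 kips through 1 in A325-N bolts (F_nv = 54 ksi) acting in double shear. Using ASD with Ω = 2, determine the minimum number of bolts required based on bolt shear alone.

A_b = π·1²/4 = 0.7854 in².
Per-bolt allowable strength R_n/Ω = 54 × 0.7854 × 2 / 2 = 42.41 kips.
n ≥ 390 / 42.41 = 9.196 → use 10 bolts.

10 bolts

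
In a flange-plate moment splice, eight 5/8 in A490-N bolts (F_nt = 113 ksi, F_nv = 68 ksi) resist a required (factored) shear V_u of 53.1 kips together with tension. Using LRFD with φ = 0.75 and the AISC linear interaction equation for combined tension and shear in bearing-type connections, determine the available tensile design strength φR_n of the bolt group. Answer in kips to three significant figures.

182 kips

A_b = π·0.625²/4 = 0.3068 in²; f_rv = 53.1 / (8 × 0.3068) = 21.63 ksi.
F'_nt = 1.3 F_nt − (F_nt / φF_nv) f_rv = 1.3·113 − (113/(0.75·68))·21.63 = 98.96 ksi, capped at F_nt → F'_nt = 98.96 ksi.
R_n = F'_nt · A_b · n = 98.96 × 0.3068 × 8 = 242.9 kips.
Design strength φR_n = 0.75 × 242.9 = 182 kips.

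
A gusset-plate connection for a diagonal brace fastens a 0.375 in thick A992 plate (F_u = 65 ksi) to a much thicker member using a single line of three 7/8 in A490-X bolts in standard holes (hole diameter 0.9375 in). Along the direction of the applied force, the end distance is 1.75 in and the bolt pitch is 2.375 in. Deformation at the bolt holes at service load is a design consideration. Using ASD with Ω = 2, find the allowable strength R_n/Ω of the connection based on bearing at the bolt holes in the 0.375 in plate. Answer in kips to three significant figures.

60.8 kips

Per bolt r_n = 1.2 l_c t F_u ≤ 2.4 d t F_u; upper limit = 2.4 × 0.875 × 0.375 × 65 = 51.19 kips.
Edge bolt: l_c = 1.75 − 0.9375/2 = 1.281 in → 1.2 × 1.281 × 0.375 × 65 = 37.48 → r_n = 37.48 kips.
Interior bolts: l_c = 2.375 − 0.9375 = 1.438 in → 1.2 × 1.438 × 0.375 × 65 = 42.05 → r_n = 42.05 kips.
R_n = 1 × 37.48 + 2 × 42.05 = 121.6 kips.
Allowable strength R_n/Ω = 121.6 / 2 = 60.8 kips.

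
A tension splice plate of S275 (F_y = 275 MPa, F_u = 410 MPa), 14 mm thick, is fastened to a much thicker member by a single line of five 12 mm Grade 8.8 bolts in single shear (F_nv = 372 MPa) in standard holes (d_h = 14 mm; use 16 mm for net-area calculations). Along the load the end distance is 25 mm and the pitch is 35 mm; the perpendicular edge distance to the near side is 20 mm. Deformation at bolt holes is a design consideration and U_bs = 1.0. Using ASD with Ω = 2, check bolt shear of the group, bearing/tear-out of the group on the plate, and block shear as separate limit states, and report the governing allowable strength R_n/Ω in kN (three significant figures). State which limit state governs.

Bolt shear: A_b = π·12²/4 = 113.1 mm²; R_n = 372 × 113.1 × 5 × 1 / 1000 = 210.4 kN → 210.4 / 2 = 105 kN.
Bearing: edge l_c = 18, r_n = 124 kN; interior l_c = 21, r_n = 144.6 kN; R_n = 124 + 4·144.6 = 702.6 kN → 351 kN.
Block shear: A_gv = 2310, A_nv = 1302, A_nt = 168 mm²; R_n = min(0.6F_uA_nv, 0.6F_yA_gv) + U_bs·F_u·A_nt = 389.2 kN → 195 kN.
Bolt shear governs: 105 kN.

105 kN (bolt shear governs)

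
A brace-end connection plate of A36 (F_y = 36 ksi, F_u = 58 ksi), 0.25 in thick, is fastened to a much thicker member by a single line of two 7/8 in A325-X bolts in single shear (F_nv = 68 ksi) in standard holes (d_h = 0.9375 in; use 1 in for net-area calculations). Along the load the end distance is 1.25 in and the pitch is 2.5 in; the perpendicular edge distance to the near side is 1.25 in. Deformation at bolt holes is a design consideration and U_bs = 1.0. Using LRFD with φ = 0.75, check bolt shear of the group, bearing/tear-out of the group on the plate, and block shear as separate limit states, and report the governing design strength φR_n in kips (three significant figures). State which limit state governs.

22.8 kips (block shear governs)

Bolt shear: A_b = π·0.875²/4 = 0.6013 in²; R_n = 68 × 0.6013 × 2 × 1 = 81.78 kips → 0.75 × 81.78 = 61.3 kips.
Bearing: edge l_c = 0.7812, r_n = 13.59 kips; interior l_c = 1.562, r_n = 27.19 kips; R_n = 13.59 + 1·27.19 = 40.78 kips → 30.6 kips.
Block shear: A_gv = 0.9375, A_nv = 0.5625, A_nt = 0.1875 in²; R_n = min(0.6F_uA_nv, 0.6F_yA_gv) + U_bs·F_u·A_nt = 30.45 kips → 22.8 kips.
Block shear governs: 22.8 kips.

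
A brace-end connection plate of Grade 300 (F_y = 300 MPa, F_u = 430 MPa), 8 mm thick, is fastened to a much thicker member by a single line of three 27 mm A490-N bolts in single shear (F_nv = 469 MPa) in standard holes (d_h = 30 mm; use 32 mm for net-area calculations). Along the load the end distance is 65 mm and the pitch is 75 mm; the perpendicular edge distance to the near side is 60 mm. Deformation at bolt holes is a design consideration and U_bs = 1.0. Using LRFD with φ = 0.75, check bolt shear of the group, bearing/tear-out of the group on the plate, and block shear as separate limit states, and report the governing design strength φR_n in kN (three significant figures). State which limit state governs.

Bolt shear: A_b = π·27²/4 = 572.6 mm²; R_n = 469 × 572.6 × 3 × 1 / 1000 = 805.6 kN → 0.75 × 805.6 = 604 kN.
Bearing: edge l_c = 50, r_n = 206.4 kN; interior l_c = 45, r_n = 185.8 kN; R_n = 206.4 + 2·185.8 = 577.9 kN → 433 kN.
Block shear: A_gv = 1720, A_nv = 1080, A_nt = 352 mm²; R_n = min(0.6F_uA_nv, 0.6F_yA_gv) + U_bs·F_u·A_nt = 430 kN → 322 kN.
Block shear governs: 322 kN.

322 kN (block shear governs)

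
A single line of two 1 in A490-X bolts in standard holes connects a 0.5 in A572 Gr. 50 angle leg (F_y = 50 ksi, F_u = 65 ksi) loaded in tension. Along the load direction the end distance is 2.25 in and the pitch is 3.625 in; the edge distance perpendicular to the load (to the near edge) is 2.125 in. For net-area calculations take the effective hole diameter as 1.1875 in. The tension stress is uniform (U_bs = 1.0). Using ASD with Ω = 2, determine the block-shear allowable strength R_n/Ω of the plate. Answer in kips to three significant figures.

64.8 kips

Shear plane L_v = 2.25 + 1·3.625 = 5.875 in; A_gv = 5.875 × 0.5 = 2.938 in².
A_nv = (5.875 − 1.5·1.1875) × 0.5 = 2.047 in².
A_nt = (2.125 − 0.5·1.1875) × 0.5 = 0.7656 in².
0.6 F_u A_nv = 79.83 kips; 0.6 F_y A_gv = 88.12 kips → shear rupture governs the shear term.
R_n = 79.83 + 1.0 × 65 × 0.7656 = 129.6 kips.
Allowable strength R_n/Ω = 129.6 / 2 = 64.8 kips.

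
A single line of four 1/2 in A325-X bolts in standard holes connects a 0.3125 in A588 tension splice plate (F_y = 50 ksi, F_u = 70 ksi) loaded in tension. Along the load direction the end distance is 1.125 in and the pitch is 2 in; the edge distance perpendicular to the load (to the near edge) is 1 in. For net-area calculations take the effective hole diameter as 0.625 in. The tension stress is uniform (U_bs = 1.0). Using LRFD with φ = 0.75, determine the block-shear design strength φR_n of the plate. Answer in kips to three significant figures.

59.9 kips

Shear plane L_v = 1.125 + 3·2 = 7.125 in; A_gv = 7.125 × 0.3125 = 2.227 in².
A_nv = (7.125 − 3.5·0.625) × 0.3125 = 1.543 in².
A_nt = (1 − 0.5·0.625) × 0.3125 = 0.2148 in².
0.6 F_u A_nv = 64.8 kips; 0.6 F_y A_gv = 66.8 kips → shear rupture governs the shear term.
R_n = 64.8 + 1.0 × 70 × 0.2148 = 79.84 kips.
Design strength φR_n = 0.75 × 79.84 = 59.9 kips.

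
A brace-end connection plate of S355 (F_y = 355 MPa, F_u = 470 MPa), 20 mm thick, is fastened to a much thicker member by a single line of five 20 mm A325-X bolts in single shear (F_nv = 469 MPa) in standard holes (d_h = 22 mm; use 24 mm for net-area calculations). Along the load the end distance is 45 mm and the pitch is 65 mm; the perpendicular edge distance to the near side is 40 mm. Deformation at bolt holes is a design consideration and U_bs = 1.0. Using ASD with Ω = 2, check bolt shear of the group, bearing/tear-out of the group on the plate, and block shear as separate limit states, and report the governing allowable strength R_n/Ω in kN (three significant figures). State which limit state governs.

Bolt shear: A_b = π·20²/4 = 314.2 mm²; R_n = 469 × 314.2 × 5 × 1 / 1000 = 736.7 kN → 736.7 / 2 = 368 kN.
Bearing: edge l_c = 34, r_n = 383.5 kN; interior l_c = 43, r_n = 451.2 kN; R_n = 383.5 + 4·451.2 = 2188 kN → 1090 kN.
Block shear: A_gv = 6100, A_nv = 3940, A_nt = 560 mm²; R_n = min(0.6F_uA_nv, 0.6F_yA_gv) + U_bs·F_u·A_nt = 1374 kN → 687 kN.
Bolt shear governs: 368 kN.

368 kN (bolt shear governs)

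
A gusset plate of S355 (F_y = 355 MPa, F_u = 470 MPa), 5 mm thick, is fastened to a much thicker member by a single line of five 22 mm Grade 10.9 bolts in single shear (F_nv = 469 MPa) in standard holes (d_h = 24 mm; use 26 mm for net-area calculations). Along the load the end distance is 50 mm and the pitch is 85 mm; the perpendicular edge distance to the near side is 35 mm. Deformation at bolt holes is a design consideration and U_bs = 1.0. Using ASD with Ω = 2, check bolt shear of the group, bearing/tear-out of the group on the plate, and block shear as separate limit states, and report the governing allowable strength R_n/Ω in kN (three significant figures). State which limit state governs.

218 kN (block shear governs)

Bolt shear: A_b = π·22²/4 = 380.1 mm²; R_n = 469 × 380.1 × 5 × 1 / 1000 = 891.4 kN → 891.4 / 2 = 446 kN.
Bearing: edge l_c = 38, r_n = 107.2 kN; interior l_c = 61, r_n = 124.1 kN; R_n = 107.2 + 4·124.1 = 603.5 kN → 302 kN.
Block shear: A_gv = 1950, A_nv = 1365, A_nt = 110 mm²; R_n = min(0.6F_uA_nv, 0.6F_yA_gv) + U_bs·F_u·A_nt = 436.6 kN → 218 kN.
Block shear governs: 218 kN.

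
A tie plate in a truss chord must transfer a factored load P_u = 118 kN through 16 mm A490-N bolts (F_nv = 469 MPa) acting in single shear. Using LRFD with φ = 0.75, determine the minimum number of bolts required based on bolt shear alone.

A_b = π·16²/4 = 201.1 mm².
Per-bolt design strength φR_n = 0.75 × 469 × 201.1 × 1 / 1000 = 70.72 kN.
n ≥ 118 / 70.72 = 1.668 → use 2 bolts.

2 bolts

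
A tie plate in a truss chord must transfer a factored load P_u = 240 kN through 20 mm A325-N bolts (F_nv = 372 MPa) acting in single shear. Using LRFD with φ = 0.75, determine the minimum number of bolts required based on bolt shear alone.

3 bolts

A_b = π·20²/4 = 314.2 mm².
Per-bolt design strength φR_n = 0.75 × 372 × 314.2 × 1 / 1000 = 87.65 kN.
n ≥ 240 / 87.65 = 2.738 → use 3 bolts.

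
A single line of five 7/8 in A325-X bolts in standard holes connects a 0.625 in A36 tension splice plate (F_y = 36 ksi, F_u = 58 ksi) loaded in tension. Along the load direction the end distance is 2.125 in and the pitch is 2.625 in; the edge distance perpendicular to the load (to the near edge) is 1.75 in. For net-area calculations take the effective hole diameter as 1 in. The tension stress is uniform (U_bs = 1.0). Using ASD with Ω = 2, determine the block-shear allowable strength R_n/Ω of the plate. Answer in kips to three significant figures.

108 kips

Shear plane L_v = 2.125 + 4·2.625 = 12.62 in; A_gv = 12.62 × 0.625 = 7.891 in².
A_nv = (12.62 − 4.5·1) × 0.625 = 5.078 in².
A_nt = (1.75 − 0.5·1) × 0.625 = 0.7812 in².
0.6 F_u A_nv = 176.7 kips; 0.6 F_y A_gv = 170.4 kips → shear yielding governs the shear term.
R_n = 170.4 + 1.0 × 58 × 0.7812 = 215.7 kips.
Allowable strength R_n/Ω = 215.7 / 2 = 108 kips.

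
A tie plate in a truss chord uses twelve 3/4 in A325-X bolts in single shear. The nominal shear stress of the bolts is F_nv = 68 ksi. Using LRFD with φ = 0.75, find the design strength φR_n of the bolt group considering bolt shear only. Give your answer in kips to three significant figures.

270 kips

A_b = π × 0.75² / 4 = 0.4418 in².
R_n = F_nv · A_b · n · n_s = 68 × 0.4418 × 12 × 1 = 360.5 kips.
Design strength φR_n = 0.75 × 360.5 = 270 kips.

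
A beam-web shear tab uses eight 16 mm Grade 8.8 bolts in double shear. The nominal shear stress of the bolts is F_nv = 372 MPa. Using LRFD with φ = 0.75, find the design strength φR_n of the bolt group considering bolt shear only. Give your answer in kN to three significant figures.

898 kN

A_b = π × 16² / 4 = 201.1 mm².
R_n = F_nv · A_b · n · n_s = 372 × 201.1 × 8 × 2 / 1000 = 1197 kN.
Design strength φR_n = 0.75 × 1197 = 898 kN.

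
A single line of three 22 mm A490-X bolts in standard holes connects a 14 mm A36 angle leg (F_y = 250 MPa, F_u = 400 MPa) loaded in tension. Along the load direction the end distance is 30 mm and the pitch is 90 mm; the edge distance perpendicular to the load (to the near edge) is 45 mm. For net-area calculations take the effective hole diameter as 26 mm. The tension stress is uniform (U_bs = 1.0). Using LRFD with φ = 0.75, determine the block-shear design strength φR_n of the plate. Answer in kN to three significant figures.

465 kN

Shear plane L_v = 30 + 2·90 = 210 mm; A_gv = 210 × 14 = 2940 mm².
A_nv = (210 − 2.5·26) × 14 = 2030 mm².
A_nt = (45 − 0.5·26) × 14 = 448 mm².
0.6 F_u A_nv = 487.2 kN; 0.6 F_y A_gv = 441 kN → shear yielding governs the shear term.
R_n = 441 + 1.0 × 400 × 448 / 1000 = 620.2 kN.
Design strength φR_n = 0.75 × 620.2 = 465 kN.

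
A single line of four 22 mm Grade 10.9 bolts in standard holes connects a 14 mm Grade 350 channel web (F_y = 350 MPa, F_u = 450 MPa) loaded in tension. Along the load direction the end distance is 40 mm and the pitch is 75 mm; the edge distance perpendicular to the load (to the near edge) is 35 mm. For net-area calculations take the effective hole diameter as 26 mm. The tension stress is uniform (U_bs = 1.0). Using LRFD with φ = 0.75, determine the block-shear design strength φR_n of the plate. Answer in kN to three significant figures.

Shear plane L_v = 40 + 3·75 = 265 mm; A_gv = 265 × 14 = 3710 mm².
A_nv = (265 − 3.5·26) × 14 = 2436 mm².
A_nt = (35 − 0.5·26) × 14 = 308 mm².
0.6 F_u A_nv = 657.7 kN; 0.6 F_y A_gv = 779.1 kN → shear rupture governs the shear term.
R_n = 657.7 + 1.0 × 450 × 308 / 1000 = 796.3 kN.
Design strength φR_n = 0.75 × 796.3 = 597 kN.

597 kN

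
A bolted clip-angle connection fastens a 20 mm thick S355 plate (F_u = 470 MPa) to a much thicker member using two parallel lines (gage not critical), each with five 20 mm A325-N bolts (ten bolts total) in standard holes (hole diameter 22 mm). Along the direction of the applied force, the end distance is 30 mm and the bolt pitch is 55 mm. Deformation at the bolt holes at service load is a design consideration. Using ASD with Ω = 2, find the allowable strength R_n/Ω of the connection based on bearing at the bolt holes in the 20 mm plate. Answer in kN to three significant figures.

1700 kN

Per bolt r_n = 1.2 l_c t F_u ≤ 2.4 d t F_u; upper limit = 2.4 × 20 × 20 × 470 / 1000 = 451.2 kN.
Edge bolt: l_c = 30 − 22/2 = 19 mm → 1.2 × 19 × 20 × 470 / 1000 = 214.3 → r_n = 214.3 kN.
Interior bolts: l_c = 55 − 22 = 33 mm → 1.2 × 33 × 20 × 470 / 1000 = 372.2 → r_n = 372.2 kN.
R_n = 2 × 214.3 + 8 × 372.2 = 3407 kN.
Allowable strength R_n/Ω = 3407 / 2 = 1700 kN.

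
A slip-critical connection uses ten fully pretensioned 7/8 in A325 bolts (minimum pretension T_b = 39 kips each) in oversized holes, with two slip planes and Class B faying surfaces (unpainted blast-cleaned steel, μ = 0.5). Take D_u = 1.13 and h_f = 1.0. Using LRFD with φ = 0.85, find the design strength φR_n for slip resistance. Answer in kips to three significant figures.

375 kips

R_n = μ · D_u · h_f · T_b · n_s · n_b = 0.5 × 1.13 × 1.0 × 39 × 2 × 10 = 440.7 kips.
Design strength φR_n = 0.85 × 440.7 = 375 kips.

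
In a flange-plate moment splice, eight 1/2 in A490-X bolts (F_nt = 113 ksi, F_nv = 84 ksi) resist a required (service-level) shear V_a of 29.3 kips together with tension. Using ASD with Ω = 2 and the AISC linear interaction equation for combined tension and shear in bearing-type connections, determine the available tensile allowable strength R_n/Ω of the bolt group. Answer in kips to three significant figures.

A_b = π·0.5²/4 = 0.1963 in²; f_rv = 29.3 / (8 × 0.1963) = 18.65 ksi.
F'_nt = 1.3 F_nt − (Ω F_nt / F_nv) f_rv = 1.3·113 − (2·113/84)·18.65 = 96.71 ksi, capped at F_nt → F'_nt = 96.71 ksi.
R_n = F'_nt · A_b · n = 96.71 × 0.1963 × 8 = 151.9 kips.
Allowable strength R_n/Ω = 151.9 / 2 = 76 kips.

76 kips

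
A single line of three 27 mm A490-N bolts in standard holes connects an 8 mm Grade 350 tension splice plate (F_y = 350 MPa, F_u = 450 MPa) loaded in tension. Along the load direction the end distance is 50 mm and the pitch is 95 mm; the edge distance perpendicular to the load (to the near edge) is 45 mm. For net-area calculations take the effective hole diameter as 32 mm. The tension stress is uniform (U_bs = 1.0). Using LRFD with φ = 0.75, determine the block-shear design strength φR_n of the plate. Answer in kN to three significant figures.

338 kN

Shear plane L_v = 50 + 2·95 = 240 mm; A_gv = 240 × 8 = 1920 mm².
A_nv = (240 − 2.5·32) × 8 = 1280 mm².
A_nt = (45 − 0.5·32) × 8 = 232 mm².
0.6 F_u A_nv = 345.6 kN; 0.6 F_y A_gv = 403.2 kN → shear rupture governs the shear term.
R_n = 345.6 + 1.0 × 450 × 232 / 1000 = 450 kN.
Design strength φR_n = 0.75 × 450 = 338 kN.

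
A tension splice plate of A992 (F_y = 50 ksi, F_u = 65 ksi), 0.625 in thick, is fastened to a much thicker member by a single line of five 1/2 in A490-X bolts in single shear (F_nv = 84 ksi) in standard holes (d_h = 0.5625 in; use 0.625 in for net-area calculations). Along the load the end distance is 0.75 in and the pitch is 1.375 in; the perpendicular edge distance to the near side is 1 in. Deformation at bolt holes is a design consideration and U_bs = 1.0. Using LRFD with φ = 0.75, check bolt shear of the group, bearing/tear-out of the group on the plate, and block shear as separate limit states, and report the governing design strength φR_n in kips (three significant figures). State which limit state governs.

Bolt shear: A_b = π·0.5²/4 = 0.1963 in²; R_n = 84 × 0.1963 × 5 × 1 = 82.47 kips → 0.75 × 82.47 = 61.9 kips.
Bearing: edge l_c = 0.4688, r_n = 22.85 kips; interior l_c = 0.8125, r_n = 39.61 kips; R_n = 22.85 + 4·39.61 = 181.3 kips → 136 kips.
Block shear: A_gv = 3.906, A_nv = 2.148, A_nt = 0.4297 in²; R_n = min(0.6F_uA_nv, 0.6F_yA_gv) + U_bs·F_u·A_nt = 111.7 kips → 83.8 kips.
Bolt shear governs: 61.9 kips.

61.9 kips (bolt shear governs)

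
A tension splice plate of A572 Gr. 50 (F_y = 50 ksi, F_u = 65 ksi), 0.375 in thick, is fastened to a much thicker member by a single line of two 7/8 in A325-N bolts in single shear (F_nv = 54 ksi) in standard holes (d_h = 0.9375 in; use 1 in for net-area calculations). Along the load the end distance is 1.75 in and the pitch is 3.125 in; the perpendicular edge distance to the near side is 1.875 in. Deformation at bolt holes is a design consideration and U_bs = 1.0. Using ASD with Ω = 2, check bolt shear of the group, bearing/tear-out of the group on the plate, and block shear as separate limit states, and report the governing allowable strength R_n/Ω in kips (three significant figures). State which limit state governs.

Bolt shear: A_b = π·0.875²/4 = 0.6013 in²; R_n = 54 × 0.6013 × 2 × 1 = 64.94 kips → 64.94 / 2 = 32.5 kips.
Bearing: edge l_c = 1.281, r_n = 37.48 kips; interior l_c = 2.188, r_n = 51.19 kips; R_n = 37.48 + 1·51.19 = 88.66 kips → 44.3 kips.
Block shear: A_gv = 1.828, A_nv = 1.266, A_nt = 0.5156 in²; R_n = min(0.6F_uA_nv, 0.6F_yA_gv) + U_bs·F_u·A_nt = 82.88 kips → 41.4 kips.
Bolt shear governs: 32.5 kips.

32.5 kips (bolt shear governs)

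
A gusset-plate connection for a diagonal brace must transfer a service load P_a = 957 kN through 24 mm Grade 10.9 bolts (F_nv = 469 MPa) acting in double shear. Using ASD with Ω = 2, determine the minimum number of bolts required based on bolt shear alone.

5 bolts

A_b = π·24²/4 = 452.4 mm².
Per-bolt allowable strength R_n/Ω = 469 × 452.4 × 2 / 1000 / 2 = 212.2 kN.
n ≥ 957 / 212.2 = 4.511 → use 5 bolts.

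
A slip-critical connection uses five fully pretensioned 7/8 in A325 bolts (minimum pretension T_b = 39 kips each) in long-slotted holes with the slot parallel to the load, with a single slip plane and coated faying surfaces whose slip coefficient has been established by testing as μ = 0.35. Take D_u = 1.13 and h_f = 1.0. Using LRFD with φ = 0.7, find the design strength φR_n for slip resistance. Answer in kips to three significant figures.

54 kips

R_n = μ · D_u · h_f · T_b · n_s · n_b = 0.35 × 1.13 × 1.0 × 39 × 1 × 5 = 77.12 kips.
Design strength φR_n = 0.7 × 77.12 = 54 kips.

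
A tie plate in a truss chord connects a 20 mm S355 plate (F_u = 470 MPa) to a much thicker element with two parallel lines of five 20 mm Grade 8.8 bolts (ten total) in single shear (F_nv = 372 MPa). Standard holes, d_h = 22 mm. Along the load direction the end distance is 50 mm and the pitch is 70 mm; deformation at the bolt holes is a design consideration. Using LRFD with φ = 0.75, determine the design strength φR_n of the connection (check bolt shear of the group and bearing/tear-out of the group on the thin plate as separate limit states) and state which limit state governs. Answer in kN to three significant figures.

Bolt shear: A_b = π·20²/4 = 314.2 mm²; R_n = 372 × 314.2 × 10 × 1 / 1000 = 1169 kN → 0.75 × 1169 = 877 kN.
Bearing (1.2 l_c t F_u ≤ 2.4 d t F_u): upper limit = 2.4·20·20·470 / 1000 = 451.2 kN.
  Edge l_c = 50 − 22/2 = 39 → r_n = 439.9 kN; interior l_c = 70 − 22 = 48 → r_n = 451.2 kN.
  R_n,bearing = 2·439.9 + 8·451.2 = 4489 kN → 0.75 × 4489 = 3370 kN.
Bolt shear governs: 877 kN.

877 kN (bolt shear governs)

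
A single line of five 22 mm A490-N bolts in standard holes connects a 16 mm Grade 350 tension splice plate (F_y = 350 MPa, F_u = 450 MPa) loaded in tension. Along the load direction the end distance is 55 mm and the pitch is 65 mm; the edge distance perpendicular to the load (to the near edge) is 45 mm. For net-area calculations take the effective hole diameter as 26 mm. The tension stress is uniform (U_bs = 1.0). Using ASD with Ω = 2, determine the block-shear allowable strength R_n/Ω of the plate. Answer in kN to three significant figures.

Shear plane L_v = 55 + 4·65 = 315 mm; A_gv = 315 × 16 = 5040 mm².
A_nv = (315 − 4.5·26) × 16 = 3168 mm².
A_nt = (45 − 0.5·26) × 16 = 512 mm².
0.6 F_u A_nv = 855.4 kN; 0.6 F_y A_gv = 1058 kN → shear rupture governs the shear term.
R_n = 855.4 + 1.0 × 450 × 512 / 1000 = 1086 kN.
Allowable strength R_n/Ω = 1086 / 2 = 543 kN.

543 kN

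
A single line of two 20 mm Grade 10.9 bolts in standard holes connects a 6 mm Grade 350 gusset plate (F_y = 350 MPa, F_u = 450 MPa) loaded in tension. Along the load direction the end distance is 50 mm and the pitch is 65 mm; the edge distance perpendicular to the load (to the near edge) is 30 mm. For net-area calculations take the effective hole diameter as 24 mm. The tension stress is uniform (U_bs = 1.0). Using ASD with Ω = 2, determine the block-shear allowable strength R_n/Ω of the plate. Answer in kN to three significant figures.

Shear plane L_v = 50 + 1·65 = 115 mm; A_gv = 115 × 6 = 690 mm².
A_nv = (115 − 1.5·24) × 6 = 474 mm².
A_nt = (30 − 0.5·24) × 6 = 108 mm².
0.6 F_u A_nv = 128 kN; 0.6 F_y A_gv = 144.9 kN → shear rupture governs the shear term.
R_n = 128 + 1.0 × 450 × 108 / 1000 = 176.6 kN.
Allowable strength R_n/Ω = 176.6 / 2 = 88.3 kN.

88.3 kN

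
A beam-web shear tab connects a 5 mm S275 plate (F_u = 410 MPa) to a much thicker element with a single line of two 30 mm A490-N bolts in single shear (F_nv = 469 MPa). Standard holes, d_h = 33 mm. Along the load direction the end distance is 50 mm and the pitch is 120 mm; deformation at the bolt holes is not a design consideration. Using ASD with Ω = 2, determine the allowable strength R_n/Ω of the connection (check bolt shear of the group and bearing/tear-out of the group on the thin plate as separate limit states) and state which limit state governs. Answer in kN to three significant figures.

Bolt shear: A_b = π·30²/4 = 706.9 mm²; R_n = 469 × 706.9 × 2 × 1 / 1000 = 663 kN → 663 / 2 = 332 kN.
Bearing (1.5 l_c t F_u ≤ 3.0 d t F_u): upper limit = 3.0·30·5·410 / 1000 = 184.5 kN.
  Edge l_c = 50 − 33/2 = 33.5 → r_n = 103 kN; interior l_c = 120 − 33 = 87 → r_n = 184.5 kN.
  R_n,bearing = 1·103 + 1·184.5 = 287.5 kN → 287.5 / 2 = 144 kN.
Bearing governs: 144 kN.

144 kN (bearing governs)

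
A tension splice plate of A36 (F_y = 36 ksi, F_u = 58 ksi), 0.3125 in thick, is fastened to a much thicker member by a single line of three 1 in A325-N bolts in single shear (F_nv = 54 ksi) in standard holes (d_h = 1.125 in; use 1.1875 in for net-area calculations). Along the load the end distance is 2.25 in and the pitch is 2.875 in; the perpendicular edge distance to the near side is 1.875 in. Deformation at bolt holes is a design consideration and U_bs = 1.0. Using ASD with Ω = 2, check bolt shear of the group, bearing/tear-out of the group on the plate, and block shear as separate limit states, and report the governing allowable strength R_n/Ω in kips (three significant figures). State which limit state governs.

Bolt shear: A_b = π·1²/4 = 0.7854 in²; R_n = 54 × 0.7854 × 3 × 1 = 127.2 kips → 127.2 / 2 = 63.6 kips.
Bearing: edge l_c = 1.688, r_n = 36.7 kips; interior l_c = 1.75, r_n = 38.06 kips; R_n = 36.7 + 2·38.06 = 112.8 kips → 56.4 kips.
Block shear: A_gv = 2.5, A_nv = 1.572, A_nt = 0.4004 in²; R_n = min(0.6F_uA_nv, 0.6F_yA_gv) + U_bs·F_u·A_nt = 77.22 kips → 38.6 kips.
Block shear governs: 38.6 kips.

38.6 kips (block shear governs)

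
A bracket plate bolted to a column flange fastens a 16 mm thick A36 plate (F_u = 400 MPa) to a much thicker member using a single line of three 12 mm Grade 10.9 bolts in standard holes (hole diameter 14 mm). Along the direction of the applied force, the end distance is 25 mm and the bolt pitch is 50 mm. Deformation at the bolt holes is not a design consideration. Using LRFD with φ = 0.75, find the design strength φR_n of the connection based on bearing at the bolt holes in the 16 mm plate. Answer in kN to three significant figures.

Per bolt r_n = 1.5 l_c t F_u ≤ 3.0 d t F_u; upper limit = 3.0 × 12 × 16 × 400 / 1000 = 230.4 kN.
Edge bolt: l_c = 25 − 14/2 = 18 mm → 1.5 × 18 × 16 × 400 / 1000 = 172.8 → r_n = 172.8 kN.
Interior bolts: l_c = 50 − 14 = 36 mm → 1.5 × 36 × 16 × 400 / 1000 = 345.6 → r_n = 230.4 kN.
R_n = 1 × 172.8 + 2 × 230.4 = 633.6 kN.
Design strength φR_n = 0.75 × 633.6 = 475 kN.

475 kN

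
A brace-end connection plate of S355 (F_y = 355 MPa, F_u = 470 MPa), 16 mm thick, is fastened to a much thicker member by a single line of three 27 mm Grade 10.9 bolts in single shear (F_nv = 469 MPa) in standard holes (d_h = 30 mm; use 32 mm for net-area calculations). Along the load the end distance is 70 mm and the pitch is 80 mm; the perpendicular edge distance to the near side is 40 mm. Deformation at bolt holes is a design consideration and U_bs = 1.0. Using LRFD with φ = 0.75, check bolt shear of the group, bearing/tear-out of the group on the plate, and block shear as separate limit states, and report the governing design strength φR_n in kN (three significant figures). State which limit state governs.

604 kN (bolt shear governs)

Bolt shear: A_b = π·27²/4 = 572.6 mm²; R_n = 469 × 572.6 × 3 × 1 / 1000 = 805.6 kN → 0.75 × 805.6 = 604 kN.
Bearing: edge l_c = 55, r_n = 487.3 kN; interior l_c = 50, r_n = 451.2 kN; R_n = 487.3 + 2·451.2 = 1390 kN → 1040 kN.
Block shear: A_gv = 3680, A_nv = 2400, A_nt = 384 mm²; R_n = min(0.6F_uA_nv, 0.6F_yA_gv) + U_bs·F_u·A_nt = 857.3 kN → 643 kN.
Bolt shear governs: 604 kN.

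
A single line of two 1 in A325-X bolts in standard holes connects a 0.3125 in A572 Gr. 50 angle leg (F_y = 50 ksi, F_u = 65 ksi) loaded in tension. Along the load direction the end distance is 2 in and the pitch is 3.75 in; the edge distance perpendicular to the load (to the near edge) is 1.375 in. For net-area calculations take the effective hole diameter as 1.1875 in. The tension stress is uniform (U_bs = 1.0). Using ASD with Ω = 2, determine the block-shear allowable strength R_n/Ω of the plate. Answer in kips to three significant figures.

Shear plane L_v = 2 + 1·3.75 = 5.75 in; A_gv = 5.75 × 0.3125 = 1.797 in².
A_nv = (5.75 − 1.5·1.1875) × 0.3125 = 1.24 in².
A_nt = (1.375 − 0.5·1.1875) × 0.3125 = 0.2441 in².
0.6 F_u A_nv = 48.37 kips; 0.6 F_y A_gv = 53.91 kips → shear rupture governs the shear term.
R_n = 48.37 + 1.0 × 65 × 0.2441 = 64.24 kips.
Allowable strength R_n/Ω = 64.24 / 2 = 32.1 kips.

32.1 kips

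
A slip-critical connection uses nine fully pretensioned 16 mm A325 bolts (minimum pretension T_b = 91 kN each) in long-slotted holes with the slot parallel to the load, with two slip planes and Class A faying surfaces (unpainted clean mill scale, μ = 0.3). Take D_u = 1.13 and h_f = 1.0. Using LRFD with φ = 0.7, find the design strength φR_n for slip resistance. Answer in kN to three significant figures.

R_n = μ · D_u · h_f · T_b · n_s · n_b = 0.3 × 1.13 × 1.0 × 91 × 2 × 9 = 555.3 kN.
Design strength φR_n = 0.7 × 555.3 = 389 kN.

389 kN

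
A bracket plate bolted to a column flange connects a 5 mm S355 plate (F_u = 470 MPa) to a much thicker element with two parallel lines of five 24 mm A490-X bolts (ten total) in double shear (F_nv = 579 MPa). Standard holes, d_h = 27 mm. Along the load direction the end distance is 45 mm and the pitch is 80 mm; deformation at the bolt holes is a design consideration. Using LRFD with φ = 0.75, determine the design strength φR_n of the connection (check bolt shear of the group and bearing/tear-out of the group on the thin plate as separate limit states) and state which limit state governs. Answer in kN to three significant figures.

Bolt shear: A_b = π·24²/4 = 452.4 mm²; R_n = 579 × 452.4 × 10 × 2 / 1000 = 5239 kN → 0.75 × 5239 = 3930 kN.
Bearing (1.2 l_c t F_u ≤ 2.4 d t F_u): upper limit = 2.4·24·5·470 / 1000 = 135.4 kN.
  Edge l_c = 45 − 27/2 = 31.5 → r_n = 88.83 kN; interior l_c = 80 − 27 = 53 → r_n = 135.4 kN.
  R_n,bearing = 2·88.83 + 8·135.4 = 1261 kN → 0.75 × 1261 = 945 kN.
Bearing governs: 945 kN.

945 kN (bearing governs)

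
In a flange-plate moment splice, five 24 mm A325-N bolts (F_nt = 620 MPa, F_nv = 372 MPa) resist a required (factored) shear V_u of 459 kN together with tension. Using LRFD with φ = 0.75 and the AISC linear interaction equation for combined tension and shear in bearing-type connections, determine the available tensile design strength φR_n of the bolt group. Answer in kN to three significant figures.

A_b = π·24²/4 = 452.4 mm²; f_rv = 459 × 1000 / (5 × 452.4) = 202.9 MPa.
F'_nt = 1.3 F_nt − (F_nt / φF_nv) f_rv = 1.3·620 − (620/(0.75·372))·202.9 = 355.1 MPa, capped at F_nt → F'_nt = 355.1 MPa.
R_n = F'_nt · A_b · n = 355.1 × 452.4 × 5 / 1000 = 803.1 kN.
Design strength φR_n = 0.75 × 803.1 = 602 kN.

602 kN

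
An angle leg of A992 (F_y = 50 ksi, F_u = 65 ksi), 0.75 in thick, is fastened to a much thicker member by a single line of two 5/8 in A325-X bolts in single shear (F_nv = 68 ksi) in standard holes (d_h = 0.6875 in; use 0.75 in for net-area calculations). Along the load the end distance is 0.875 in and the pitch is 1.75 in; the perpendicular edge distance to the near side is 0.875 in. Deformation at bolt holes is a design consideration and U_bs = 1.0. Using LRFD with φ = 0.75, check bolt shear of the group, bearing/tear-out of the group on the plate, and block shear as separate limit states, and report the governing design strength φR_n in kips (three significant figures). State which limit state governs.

31.3 kips (bolt shear governs)

Bolt shear: A_b = π·0.625²/4 = 0.3068 in²; R_n = 68 × 0.3068 × 2 × 1 = 41.72 kips → 0.75 × 41.72 = 31.3 kips.
Bearing: edge l_c = 0.5312, r_n = 31.08 kips; interior l_c = 1.062, r_n = 62.16 kips; R_n = 31.08 + 1·62.16 = 93.23 kips → 69.9 kips.
Block shear: A_gv = 1.969, A_nv = 1.125, A_nt = 0.375 in²; R_n = min(0.6F_uA_nv, 0.6F_yA_gv) + U_bs·F_u·A_nt = 68.25 kips → 51.2 kips.
Bolt shear governs: 31.3 kips.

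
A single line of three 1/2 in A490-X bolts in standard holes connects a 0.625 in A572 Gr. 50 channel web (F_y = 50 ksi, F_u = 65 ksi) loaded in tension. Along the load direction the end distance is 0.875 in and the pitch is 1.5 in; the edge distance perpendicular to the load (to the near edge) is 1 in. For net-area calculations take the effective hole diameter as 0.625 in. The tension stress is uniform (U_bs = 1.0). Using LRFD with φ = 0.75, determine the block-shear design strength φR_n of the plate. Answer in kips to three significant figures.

63.2 kips

Shear plane L_v = 0.875 + 2·1.5 = 3.875 in; A_gv = 3.875 × 0.625 = 2.422 in².
A_nv = (3.875 − 2.5·0.625) × 0.625 = 1.445 in².
A_nt = (1 − 0.5·0.625) × 0.625 = 0.4297 in².
0.6 F_u A_nv = 56.37 kips; 0.6 F_y A_gv = 72.66 kips → shear rupture governs the shear term.
R_n = 56.37 + 1.0 × 65 × 0.4297 = 84.3 kips.
Design strength φR_n = 0.75 × 84.3 = 63.2 kips.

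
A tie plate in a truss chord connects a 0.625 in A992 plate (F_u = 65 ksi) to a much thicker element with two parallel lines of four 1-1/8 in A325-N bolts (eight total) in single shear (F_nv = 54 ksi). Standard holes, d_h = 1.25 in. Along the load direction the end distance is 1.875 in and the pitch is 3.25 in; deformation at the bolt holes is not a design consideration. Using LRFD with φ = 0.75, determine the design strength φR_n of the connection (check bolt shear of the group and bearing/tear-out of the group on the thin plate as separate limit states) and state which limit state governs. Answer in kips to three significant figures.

Bolt shear: A_b = π·1.125²/4 = 0.994 in²; R_n = 54 × 0.994 × 8 × 1 = 429.4 kips → 0.75 × 429.4 = 322 kips.
Bearing (1.5 l_c t F_u ≤ 3.0 d t F_u): upper limit = 3.0·1.125·0.625·65 = 137.1 kips.
  Edge l_c = 1.875 − 1.25/2 = 1.25 → r_n = 76.17 kips; interior l_c = 3.25 − 1.25 = 2 → r_n = 121.9 kips.
  R_n,bearing = 2·76.17 + 6·121.9 = 883.6 kips → 0.75 × 883.6 = 663 kips.
Bolt shear governs: 322 kips.

322 kips (bolt shear governs)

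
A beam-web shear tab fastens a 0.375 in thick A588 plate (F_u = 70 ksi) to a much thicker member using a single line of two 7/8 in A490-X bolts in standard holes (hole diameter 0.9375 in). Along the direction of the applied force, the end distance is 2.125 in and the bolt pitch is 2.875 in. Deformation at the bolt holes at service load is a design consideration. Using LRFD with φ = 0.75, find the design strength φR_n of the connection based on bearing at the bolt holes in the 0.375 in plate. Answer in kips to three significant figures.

Per bolt r_n = 1.2 l_c t F_u ≤ 2.4 d t F_u; upper limit = 2.4 × 0.875 × 0.375 × 70 = 55.13 kips.
Edge bolt: l_c = 2.125 − 0.9375/2 = 1.656 in → 1.2 × 1.656 × 0.375 × 70 = 52.17 → r_n = 52.17 kips.
Interior bolts: l_c = 2.875 − 0.9375 = 1.938 in → 1.2 × 1.938 × 0.375 × 70 = 61.03 → r_n = 55.13 kips.
R_n = 1 × 52.17 + 1 × 55.13 = 107.3 kips.
Design strength φR_n = 0.75 × 107.3 = 80.5 kips.

80.5 kips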